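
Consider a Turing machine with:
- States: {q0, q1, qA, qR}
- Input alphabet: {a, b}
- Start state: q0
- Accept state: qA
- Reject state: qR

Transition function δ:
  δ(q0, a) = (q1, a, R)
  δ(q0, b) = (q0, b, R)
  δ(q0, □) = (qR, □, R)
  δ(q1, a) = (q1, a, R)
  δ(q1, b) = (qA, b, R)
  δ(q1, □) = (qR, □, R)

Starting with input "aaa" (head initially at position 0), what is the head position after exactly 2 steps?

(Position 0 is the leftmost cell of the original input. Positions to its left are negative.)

Execution trace (head position shown):
Step 0: [q0]aaa  (head at position 0)
Step 1: move right → a[q1]aa  (head at position 1)
Step 2: move right → aa[q1]a  (head at position 2)

After 2 steps, the head is at position 2.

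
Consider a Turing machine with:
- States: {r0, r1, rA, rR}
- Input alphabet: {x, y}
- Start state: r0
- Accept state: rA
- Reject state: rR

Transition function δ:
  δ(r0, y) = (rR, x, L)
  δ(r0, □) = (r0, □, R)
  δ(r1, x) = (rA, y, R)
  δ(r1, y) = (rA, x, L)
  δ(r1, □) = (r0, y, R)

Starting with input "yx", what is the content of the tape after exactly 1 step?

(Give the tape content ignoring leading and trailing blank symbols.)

Execution trace:
Initial: [r0]yx
Step 1: δ(r0, y) = (rR, x, L) → [rR]□xx

The machine reaches the reject state rR and halts.

After 1 step, the tape (ignoring leading/trailing blanks) is: xx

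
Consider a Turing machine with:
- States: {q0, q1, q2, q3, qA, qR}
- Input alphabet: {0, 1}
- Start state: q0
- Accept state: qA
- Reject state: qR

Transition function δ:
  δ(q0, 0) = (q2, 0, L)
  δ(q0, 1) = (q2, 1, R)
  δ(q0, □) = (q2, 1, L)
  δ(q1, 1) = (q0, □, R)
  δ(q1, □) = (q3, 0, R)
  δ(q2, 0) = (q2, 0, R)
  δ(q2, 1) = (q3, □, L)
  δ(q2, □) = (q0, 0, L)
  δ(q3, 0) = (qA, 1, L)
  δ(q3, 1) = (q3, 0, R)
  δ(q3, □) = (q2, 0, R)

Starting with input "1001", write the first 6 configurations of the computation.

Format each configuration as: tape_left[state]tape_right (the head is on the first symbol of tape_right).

Transitions applied:
Step 1: δ(q0, 1) = (q2, 1, R)
Step 2: δ(q2, 0) = (q2, 0, R)
Step 3: δ(q2, 0) = (q2, 0, R)
Step 4: δ(q2, 1) = (q3, □, L)
Step 5: δ(q3, 0) = (qA, 1, L)

The first 6 configurations are:
[q0]1001 ⊢ 1[q2]001 ⊢ 10[q2]01 ⊢ 100[q2]1 ⊢ 10[q3]0□ ⊢ 1[qA]01□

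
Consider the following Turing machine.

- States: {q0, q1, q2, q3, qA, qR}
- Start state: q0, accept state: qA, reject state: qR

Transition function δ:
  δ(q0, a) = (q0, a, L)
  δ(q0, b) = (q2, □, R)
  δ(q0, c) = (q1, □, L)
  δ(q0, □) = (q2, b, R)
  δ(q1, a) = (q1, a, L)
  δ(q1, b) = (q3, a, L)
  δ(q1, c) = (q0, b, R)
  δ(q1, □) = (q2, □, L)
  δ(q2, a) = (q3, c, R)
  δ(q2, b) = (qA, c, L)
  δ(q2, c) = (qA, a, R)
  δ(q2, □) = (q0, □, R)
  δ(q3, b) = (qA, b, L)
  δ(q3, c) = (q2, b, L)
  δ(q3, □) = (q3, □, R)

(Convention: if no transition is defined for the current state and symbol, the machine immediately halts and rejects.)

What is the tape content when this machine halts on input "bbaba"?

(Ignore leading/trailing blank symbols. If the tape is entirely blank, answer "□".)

Execution trace:
Initial: [q0]bbaba
Step 1: δ(q0, b) = (q2, □, R) → □[q2]baba
Step 2: δ(q2, b) = (qA, c, L) → [qA]□caba

The machine reaches the accept state qA and halts.

Final tape (ignoring leading/trailing blanks): caba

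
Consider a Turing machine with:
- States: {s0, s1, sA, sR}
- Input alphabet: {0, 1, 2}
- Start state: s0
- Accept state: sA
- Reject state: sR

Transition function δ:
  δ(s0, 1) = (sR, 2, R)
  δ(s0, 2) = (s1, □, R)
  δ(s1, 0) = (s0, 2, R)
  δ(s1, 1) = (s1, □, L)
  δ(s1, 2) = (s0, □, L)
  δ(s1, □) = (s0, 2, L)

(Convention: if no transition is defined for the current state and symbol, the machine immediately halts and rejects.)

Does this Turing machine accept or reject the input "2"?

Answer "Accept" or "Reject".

Execution trace:
Initial: [s0]2
Step 1: δ(s0, 2) = (s1, □, R) → □[s1]□
Step 2: δ(s1, □) = (s0, 2, L) → [s0]□2

No transition is defined for δ(s0, □). By convention the machine halts and rejects.

Answer: Reject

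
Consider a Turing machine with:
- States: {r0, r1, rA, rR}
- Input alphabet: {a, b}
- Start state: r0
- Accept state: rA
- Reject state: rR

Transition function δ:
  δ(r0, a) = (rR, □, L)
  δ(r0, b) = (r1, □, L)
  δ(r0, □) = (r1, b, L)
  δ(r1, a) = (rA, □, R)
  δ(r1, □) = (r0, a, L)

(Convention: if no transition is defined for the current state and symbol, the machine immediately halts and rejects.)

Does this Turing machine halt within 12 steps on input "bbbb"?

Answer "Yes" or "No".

Execution trace:
Initial: [r0]bbbb
Step 1: δ(r0, b) = (r1, □, L) → [r1]□□bbb
Step 2: δ(r1, □) = (r0, a, L) → [r0]□a□bbb
Step 3: δ(r0, □) = (r1, b, L) → [r1]□ba□bbb
Step 4: δ(r1, □) = (r0, a, L) → [r0]□aba□bbb
Step 5: δ(r0, □) = (r1, b, L) → [r1]□baba□bbb
Step 6: δ(r1, □) = (r0, a, L) → [r0]□ababa□bbb
Step 7: δ(r0, □) = (r1, b, L) → [r1]□bababa□bbb
Step 8: δ(r1, □) = (r0, a, L) → [r0]□abababa□bbb
Step 9: δ(r0, □) = (r1, b, L) → [r1]□babababa□bbb
Step 10: δ(r1, □) = (r0, a, L) → [r0]□ababababa□bbb
Step 11: δ(r0, □) = (r1, b, L) → [r1]□bababababa□bbb
Step 12: δ(r1, □) = (r0, a, L) → [r0]□abababababa□bbb

The machine has not reached a halting state after 12 steps.
The machine did not halt within the 12-step bound.

Answer: No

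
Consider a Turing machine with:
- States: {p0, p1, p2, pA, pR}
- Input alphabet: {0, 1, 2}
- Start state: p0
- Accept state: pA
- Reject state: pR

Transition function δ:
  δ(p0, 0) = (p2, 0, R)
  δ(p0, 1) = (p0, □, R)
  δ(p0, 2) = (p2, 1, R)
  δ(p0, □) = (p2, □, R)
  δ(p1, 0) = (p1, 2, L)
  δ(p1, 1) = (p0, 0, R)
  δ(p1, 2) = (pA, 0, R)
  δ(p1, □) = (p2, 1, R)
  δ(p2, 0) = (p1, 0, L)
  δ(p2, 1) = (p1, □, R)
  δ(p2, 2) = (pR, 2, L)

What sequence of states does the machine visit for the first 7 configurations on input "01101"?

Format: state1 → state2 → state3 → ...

Execution trace:
Initial: [p0]01101
Step 1: δ(p0, 0) = (p2, 0, R) → 0[p2]1101
Step 2: δ(p2, 1) = (p1, □, R) → 0□[p1]101
Step 3: δ(p1, 1) = (p0, 0, R) → 0□0[p0]01
Step 4: δ(p0, 0) = (p2, 0, R) → 0□00[p2]1
Step 5: δ(p2, 1) = (p1, □, R) → 0□00□[p1]□
Step 6: δ(p1, □) = (p2, 1, R) → 0□00□1[p2]□

No transition is defined for δ(p2, □). By convention the machine halts and rejects.

State sequence: p0 → p2 → p1 → p0 → p2 → p1 → p2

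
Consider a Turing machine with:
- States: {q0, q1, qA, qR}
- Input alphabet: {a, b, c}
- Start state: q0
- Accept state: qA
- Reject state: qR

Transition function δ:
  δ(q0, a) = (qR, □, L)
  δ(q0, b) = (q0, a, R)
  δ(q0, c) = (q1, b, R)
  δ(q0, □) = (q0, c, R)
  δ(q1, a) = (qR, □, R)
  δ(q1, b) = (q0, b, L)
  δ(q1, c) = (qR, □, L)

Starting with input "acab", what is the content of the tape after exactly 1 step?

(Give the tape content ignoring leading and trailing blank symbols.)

Execution trace:
Initial: [q0]acab
Step 1: δ(q0, a) = (qR, □, L) → [qR]□□cab

The machine reaches the reject state qR and halts.

After 1 step, the tape (ignoring leading/trailing blanks) is: cab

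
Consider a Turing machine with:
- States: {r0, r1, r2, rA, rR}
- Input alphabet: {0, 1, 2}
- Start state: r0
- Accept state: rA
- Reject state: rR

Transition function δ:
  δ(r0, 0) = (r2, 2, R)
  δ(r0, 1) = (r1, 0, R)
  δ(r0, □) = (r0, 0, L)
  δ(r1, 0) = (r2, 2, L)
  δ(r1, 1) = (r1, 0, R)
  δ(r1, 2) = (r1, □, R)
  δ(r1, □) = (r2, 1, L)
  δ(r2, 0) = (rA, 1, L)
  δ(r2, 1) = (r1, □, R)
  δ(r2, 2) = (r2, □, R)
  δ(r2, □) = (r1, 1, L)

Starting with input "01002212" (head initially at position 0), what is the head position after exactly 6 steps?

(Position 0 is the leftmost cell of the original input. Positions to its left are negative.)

Execution trace (head position shown):
Step 0: [r0]01002212  (head at position 0)
Step 1: move right → 2[r2]1002212  (head at position 1)
Step 2: move right → 2□[r1]002212  (head at position 2)
Step 3: move left → 2[r2]□202212  (head at position 1)
Step 4: move left → [r1]21202212  (head at position 0)
Step 5: move right → □[r1]1202212  (head at position 1)
Step 6: move right → □0[r1]202212  (head at position 2)

After 6 steps, the head is at position 2.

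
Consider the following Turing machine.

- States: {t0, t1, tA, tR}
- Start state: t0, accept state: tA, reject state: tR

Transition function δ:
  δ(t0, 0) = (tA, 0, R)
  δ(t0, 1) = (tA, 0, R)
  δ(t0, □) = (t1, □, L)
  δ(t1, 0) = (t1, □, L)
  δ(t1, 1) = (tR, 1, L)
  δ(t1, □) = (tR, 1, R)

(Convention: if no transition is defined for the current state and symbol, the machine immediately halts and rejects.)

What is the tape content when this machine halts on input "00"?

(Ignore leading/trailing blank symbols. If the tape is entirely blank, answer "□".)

Execution trace:
Initial: [t0]00
Step 1: δ(t0, 0) = (tA, 0, R) → 0[tA]0

The machine reaches the accept state tA and halts.

Final tape (ignoring leading/trailing blanks): 00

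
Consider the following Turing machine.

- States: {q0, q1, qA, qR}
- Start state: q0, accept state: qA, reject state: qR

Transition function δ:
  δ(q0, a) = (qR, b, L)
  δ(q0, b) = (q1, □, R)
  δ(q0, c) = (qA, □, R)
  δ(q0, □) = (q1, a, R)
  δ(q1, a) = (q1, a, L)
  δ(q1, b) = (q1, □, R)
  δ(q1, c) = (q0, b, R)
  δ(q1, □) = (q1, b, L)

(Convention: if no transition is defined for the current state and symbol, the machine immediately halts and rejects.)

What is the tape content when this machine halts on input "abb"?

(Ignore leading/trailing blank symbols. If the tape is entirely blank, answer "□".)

Execution trace:
Initial: [q0]abb
Step 1: δ(q0, a) = (qR, b, L) → [qR]□bbb

The machine reaches the reject state qR and halts.

Final tape (ignoring leading/trailing blanks): bbb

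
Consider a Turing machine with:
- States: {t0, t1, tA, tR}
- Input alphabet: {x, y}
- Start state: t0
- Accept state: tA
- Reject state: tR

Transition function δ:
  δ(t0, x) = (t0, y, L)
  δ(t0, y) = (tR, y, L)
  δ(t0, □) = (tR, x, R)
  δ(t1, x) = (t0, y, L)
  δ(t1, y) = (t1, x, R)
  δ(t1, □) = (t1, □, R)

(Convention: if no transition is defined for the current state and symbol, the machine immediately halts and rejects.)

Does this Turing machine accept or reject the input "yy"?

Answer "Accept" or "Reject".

Execution trace:
Initial: [t0]yy
Step 1: δ(t0, y) = (tR, y, L) → [tR]□yy

The machine reaches the reject state tR and halts.

Answer: Reject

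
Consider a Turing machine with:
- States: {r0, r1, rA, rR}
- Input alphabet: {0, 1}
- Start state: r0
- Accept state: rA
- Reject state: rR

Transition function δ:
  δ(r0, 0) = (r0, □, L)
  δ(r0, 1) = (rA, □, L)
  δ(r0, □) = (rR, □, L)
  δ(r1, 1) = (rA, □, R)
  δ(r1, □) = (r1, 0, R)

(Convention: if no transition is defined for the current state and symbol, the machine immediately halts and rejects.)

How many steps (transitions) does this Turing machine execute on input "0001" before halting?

Execution trace:
Initial: [r0]0001
Step 1: δ(r0, 0) = (r0, □, L) → [r0]□□001
Step 2: δ(r0, □) = (rR, □, L) → [rR]□□□001

The machine reaches the reject state rR and halts.

The machine executed 2 steps before halting.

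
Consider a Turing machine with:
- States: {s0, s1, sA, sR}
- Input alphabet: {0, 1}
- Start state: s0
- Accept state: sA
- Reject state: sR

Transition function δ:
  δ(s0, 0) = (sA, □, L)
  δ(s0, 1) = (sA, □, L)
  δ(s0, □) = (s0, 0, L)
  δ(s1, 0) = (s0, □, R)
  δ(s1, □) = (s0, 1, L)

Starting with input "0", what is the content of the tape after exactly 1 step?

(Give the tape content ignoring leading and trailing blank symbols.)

Execution trace:
Initial: [s0]0
Step 1: δ(s0, 0) = (sA, □, L) → [sA]□□

The machine reaches the accept state sA and halts.

After 1 step, the tape (ignoring leading/trailing blanks) is: □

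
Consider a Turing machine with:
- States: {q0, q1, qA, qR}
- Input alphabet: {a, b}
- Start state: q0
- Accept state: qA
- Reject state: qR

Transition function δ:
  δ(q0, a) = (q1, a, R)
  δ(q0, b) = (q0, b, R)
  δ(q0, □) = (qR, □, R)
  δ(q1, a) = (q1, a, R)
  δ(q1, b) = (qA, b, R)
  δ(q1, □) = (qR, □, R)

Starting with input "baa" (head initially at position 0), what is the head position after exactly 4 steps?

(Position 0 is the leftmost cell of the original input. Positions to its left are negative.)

Execution trace (head position shown):
Step 0: [q0]baa  (head at position 0)
Step 1: move right → b[q0]aa  (head at position 1)
Step 2: move right → ba[q1]a  (head at position 2)
Step 3: move right → baa[q1]□  (head at position 3)
Step 4: move right → baa□[qR]□  (head at position 4)

After 4 steps, the head is at position 4.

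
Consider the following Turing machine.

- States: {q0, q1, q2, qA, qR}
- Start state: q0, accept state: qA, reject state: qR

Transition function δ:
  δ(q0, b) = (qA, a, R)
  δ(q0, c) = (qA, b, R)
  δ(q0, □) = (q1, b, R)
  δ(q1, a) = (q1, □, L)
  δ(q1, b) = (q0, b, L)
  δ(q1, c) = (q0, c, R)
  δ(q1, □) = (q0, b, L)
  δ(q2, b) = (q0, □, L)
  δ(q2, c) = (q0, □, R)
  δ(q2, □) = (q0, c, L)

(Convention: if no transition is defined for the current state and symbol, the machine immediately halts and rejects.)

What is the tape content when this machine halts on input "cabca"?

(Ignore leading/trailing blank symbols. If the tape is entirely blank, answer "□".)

Execution trace:
Initial: [q0]cabca
Step 1: δ(q0, c) = (qA, b, R) → b[qA]abca

The machine reaches the accept state qA and halts.

Final tape (ignoring leading/trailing blanks): babca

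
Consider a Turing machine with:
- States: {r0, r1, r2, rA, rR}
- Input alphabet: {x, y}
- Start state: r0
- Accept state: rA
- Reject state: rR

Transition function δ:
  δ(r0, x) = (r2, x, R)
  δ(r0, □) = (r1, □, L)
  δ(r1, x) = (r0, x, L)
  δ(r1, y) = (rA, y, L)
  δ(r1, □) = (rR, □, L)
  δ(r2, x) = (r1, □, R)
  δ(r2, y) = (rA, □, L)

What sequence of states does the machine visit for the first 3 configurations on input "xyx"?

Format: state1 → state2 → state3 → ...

Execution trace:
Initial: [r0]xyx
Step 1: δ(r0, x) = (r2, x, R) → x[r2]yx
Step 2: δ(r2, y) = (rA, □, L) → [rA]x□x

The machine reaches the accept state rA and halts.

State sequence: r0 → r2 → rA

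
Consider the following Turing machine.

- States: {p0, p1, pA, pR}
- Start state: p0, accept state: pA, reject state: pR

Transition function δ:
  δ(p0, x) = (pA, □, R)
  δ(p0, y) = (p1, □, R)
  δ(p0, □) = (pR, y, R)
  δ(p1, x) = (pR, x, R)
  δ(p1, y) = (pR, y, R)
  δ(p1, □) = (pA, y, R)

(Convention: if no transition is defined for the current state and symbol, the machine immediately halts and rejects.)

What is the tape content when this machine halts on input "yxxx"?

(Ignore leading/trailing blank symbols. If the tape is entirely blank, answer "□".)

Execution trace:
Initial: [p0]yxxx
Step 1: δ(p0, y) = (p1, □, R) → □[p1]xxx
Step 2: δ(p1, x) = (pR, x, R) → □x[pR]xx

The machine reaches the reject state pR and halts.

Final tape (ignoring leading/trailing blanks): xxx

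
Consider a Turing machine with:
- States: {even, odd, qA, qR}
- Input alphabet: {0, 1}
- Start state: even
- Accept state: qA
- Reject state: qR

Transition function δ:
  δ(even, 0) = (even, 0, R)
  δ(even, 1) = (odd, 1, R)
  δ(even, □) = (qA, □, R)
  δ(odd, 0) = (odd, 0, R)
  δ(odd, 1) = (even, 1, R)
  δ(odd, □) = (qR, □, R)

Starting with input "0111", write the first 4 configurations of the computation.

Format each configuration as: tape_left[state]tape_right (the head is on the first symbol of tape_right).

Transitions applied:
Step 1: δ(even, 0) = (even, 0, R)
Step 2: δ(even, 1) = (odd, 1, R)
Step 3: δ(odd, 1) = (even, 1, R)

The first 4 configurations are:
[even]0111 ⊢ 0[even]111 ⊢ 01[odd]11 ⊢ 011[even]1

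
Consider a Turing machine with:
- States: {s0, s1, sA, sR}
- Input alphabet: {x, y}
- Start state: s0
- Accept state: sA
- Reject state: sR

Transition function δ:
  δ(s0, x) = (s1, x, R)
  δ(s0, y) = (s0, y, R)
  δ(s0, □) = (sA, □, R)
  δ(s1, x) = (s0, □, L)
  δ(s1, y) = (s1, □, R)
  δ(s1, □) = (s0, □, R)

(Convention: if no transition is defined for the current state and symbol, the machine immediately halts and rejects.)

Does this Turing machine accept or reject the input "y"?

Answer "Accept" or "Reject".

Execution trace:
Initial: [s0]y
Step 1: δ(s0, y) = (s0, y, R) → y[s0]□
Step 2: δ(s0, □) = (sA, □, R) → y□[sA]□

The machine reaches the accept state sA and halts.

Answer: Accept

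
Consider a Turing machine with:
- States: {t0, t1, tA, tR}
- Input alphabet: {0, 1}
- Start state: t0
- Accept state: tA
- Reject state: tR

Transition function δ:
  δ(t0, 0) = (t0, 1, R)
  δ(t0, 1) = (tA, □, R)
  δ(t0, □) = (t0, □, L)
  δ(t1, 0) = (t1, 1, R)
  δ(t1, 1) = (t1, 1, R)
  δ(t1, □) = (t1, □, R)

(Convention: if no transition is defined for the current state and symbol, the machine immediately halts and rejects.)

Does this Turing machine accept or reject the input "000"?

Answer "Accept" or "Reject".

Execution trace:
Initial: [t0]000
Step 1: δ(t0, 0) = (t0, 1, R) → 1[t0]00
Step 2: δ(t0, 0) = (t0, 1, R) → 11[t0]0
Step 3: δ(t0, 0) = (t0, 1, R) → 111[t0]□
Step 4: δ(t0, □) = (t0, □, L) → 11[t0]1□
Step 5: δ(t0, 1) = (tA, □, R) → 11□[tA]□

The machine reaches the accept state tA and halts.

Answer: Accept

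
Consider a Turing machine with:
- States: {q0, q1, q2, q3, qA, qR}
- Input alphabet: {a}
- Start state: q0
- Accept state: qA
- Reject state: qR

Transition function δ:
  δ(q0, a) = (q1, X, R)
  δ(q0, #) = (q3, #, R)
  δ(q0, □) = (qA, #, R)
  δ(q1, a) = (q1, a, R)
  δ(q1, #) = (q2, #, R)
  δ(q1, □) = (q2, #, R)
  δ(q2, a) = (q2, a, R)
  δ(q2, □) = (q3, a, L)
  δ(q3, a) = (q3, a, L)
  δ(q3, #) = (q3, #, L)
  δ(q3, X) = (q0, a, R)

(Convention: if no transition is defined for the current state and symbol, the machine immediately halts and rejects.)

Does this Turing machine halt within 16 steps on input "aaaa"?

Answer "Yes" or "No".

Execution trace:
Initial: [q0]aaaa
Step 1: δ(q0, a) = (q1, X, R) → X[q1]aaa
Step 2: δ(q1, a) = (q1, a, R) → Xa[q1]aa
Step 3: δ(q1, a) = (q1, a, R) → Xaa[q1]a
Step 4: δ(q1, a) = (q1, a, R) → Xaaa[q1]□
Step 5: δ(q1, □) = (q2, #, R) → Xaaa#[q2]□
Step 6: δ(q2, □) = (q3, a, L) → Xaaa[q3]#a
Step 7: δ(q3, #) = (q3, #, L) → Xaa[q3]a#a
Step 8: δ(q3, a) = (q3, a, L) → Xa[q3]aa#a
Step 9: δ(q3, a) = (q3, a, L) → X[q3]aaa#a
Step 10: δ(q3, a) = (q3, a, L) → [q3]Xaaa#a
Step 11: δ(q3, X) = (q0, a, R) → a[q0]aaa#a
Step 12: δ(q0, a) = (q1, X, R) → aX[q1]aa#a
Step 13: δ(q1, a) = (q1, a, R) → aXa[q1]a#a
Step 14: δ(q1, a) = (q1, a, R) → aXaa[q1]#a
Step 15: δ(q1, #) = (q2, #, R) → aXaa#[q2]a
Step 16: δ(q2, a) = (q2, a, R) → aXaa#a[q2]□

The machine has not reached a halting state after 16 steps.
The machine did not halt within the 16-step bound.

Answer: No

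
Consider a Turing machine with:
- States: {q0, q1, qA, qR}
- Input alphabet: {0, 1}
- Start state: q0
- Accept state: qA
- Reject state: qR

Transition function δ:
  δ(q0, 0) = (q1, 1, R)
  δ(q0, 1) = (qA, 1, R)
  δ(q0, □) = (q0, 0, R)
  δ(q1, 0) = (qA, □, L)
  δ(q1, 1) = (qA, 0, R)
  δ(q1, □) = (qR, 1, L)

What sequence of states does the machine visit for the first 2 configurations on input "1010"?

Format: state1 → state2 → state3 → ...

Execution trace:
Initial: [q0]1010
Step 1: δ(q0, 1) = (qA, 1, R) → 1[qA]010

The machine reaches the accept state qA and halts.

State sequence: q0 → qA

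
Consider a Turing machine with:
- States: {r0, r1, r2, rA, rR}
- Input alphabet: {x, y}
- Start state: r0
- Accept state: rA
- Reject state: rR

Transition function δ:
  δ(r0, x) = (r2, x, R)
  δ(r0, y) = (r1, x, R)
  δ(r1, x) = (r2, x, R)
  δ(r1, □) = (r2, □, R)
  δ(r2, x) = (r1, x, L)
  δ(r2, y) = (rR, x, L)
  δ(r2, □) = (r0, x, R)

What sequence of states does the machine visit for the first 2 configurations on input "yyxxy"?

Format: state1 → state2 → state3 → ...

Execution trace:
Initial: [r0]yyxxy
Step 1: δ(r0, y) = (r1, x, R) → x[r1]yxxy

No transition is defined for δ(r1, y). By convention the machine halts and rejects.

State sequence: r0 → r1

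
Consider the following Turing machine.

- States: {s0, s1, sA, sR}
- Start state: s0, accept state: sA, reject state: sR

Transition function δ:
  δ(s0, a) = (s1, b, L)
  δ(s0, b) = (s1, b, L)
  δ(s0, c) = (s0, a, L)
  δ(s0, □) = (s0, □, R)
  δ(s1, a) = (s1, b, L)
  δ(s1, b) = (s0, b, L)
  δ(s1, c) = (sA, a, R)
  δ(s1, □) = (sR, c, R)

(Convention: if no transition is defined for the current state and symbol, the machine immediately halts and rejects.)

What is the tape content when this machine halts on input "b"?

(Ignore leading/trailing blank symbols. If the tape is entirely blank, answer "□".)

Execution trace:
Initial: [s0]b
Step 1: δ(s0, b) = (s1, b, L) → [s1]□b
Step 2: δ(s1, □) = (sR, c, R) → c[sR]b

The machine reaches the reject state sR and halts.

Final tape (ignoring leading/trailing blanks): cb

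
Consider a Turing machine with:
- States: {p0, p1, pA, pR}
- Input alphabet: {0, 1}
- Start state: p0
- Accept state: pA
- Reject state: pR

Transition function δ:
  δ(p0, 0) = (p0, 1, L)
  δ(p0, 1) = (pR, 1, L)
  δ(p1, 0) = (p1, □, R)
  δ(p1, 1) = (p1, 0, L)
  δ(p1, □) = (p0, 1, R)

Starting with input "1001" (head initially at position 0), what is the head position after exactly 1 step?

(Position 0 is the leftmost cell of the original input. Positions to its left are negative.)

Execution trace (head position shown):
Step 0: [p0]1001  (head at position 0)
Step 1: move left → [pR]□1001  (head at position -1)

After 1 step, the head is at position -1.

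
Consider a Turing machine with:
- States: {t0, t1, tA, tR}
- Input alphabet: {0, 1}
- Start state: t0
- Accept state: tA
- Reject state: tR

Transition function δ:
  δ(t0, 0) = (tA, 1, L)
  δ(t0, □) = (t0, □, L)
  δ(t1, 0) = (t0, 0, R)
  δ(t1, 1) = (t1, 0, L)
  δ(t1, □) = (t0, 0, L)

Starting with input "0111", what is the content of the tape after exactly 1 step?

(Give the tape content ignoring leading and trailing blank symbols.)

Execution trace:
Initial: [t0]0111
Step 1: δ(t0, 0) = (tA, 1, L) → [tA]□1111

The machine reaches the accept state tA and halts.

After 1 step, the tape (ignoring leading/trailing blanks) is: 1111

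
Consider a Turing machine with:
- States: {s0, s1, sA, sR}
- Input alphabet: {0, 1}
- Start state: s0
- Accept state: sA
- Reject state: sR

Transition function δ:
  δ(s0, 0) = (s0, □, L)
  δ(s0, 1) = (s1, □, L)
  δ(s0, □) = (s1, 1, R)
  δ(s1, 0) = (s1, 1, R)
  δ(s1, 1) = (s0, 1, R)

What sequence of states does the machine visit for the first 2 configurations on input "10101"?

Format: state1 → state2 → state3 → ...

Execution trace:
Initial: [s0]10101
Step 1: δ(s0, 1) = (s1, □, L) → [s1]□□0101

No transition is defined for δ(s1, □). By convention the machine halts and rejects.

State sequence: s0 → s1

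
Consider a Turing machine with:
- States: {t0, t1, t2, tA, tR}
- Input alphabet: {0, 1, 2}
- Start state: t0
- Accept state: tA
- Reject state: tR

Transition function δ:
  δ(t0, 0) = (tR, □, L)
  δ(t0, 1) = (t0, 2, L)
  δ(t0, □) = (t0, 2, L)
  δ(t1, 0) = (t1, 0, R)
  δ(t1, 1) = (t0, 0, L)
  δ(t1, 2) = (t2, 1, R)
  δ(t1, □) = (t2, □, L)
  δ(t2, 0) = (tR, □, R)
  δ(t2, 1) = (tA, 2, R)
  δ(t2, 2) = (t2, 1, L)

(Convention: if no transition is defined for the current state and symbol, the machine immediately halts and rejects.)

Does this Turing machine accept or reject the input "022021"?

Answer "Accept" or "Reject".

Execution trace:
Initial: [t0]022021
Step 1: δ(t0, 0) = (tR, □, L) → [tR]□□22021

The machine reaches the reject state tR and halts.

Answer: Reject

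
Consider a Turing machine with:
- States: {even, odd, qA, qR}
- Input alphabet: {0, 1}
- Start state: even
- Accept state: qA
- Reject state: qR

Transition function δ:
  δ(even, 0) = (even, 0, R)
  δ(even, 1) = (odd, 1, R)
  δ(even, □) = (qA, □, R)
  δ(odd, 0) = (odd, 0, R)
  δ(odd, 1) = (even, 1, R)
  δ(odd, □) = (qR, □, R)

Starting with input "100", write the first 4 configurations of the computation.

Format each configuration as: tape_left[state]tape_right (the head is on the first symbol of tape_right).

Transitions applied:
Step 1: δ(even, 1) = (odd, 1, R)
Step 2: δ(odd, 0) = (odd, 0, R)
Step 3: δ(odd, 0) = (odd, 0, R)

The first 4 configurations are:
[even]100 ⊢ 1[odd]00 ⊢ 10[odd]0 ⊢ 100[odd]□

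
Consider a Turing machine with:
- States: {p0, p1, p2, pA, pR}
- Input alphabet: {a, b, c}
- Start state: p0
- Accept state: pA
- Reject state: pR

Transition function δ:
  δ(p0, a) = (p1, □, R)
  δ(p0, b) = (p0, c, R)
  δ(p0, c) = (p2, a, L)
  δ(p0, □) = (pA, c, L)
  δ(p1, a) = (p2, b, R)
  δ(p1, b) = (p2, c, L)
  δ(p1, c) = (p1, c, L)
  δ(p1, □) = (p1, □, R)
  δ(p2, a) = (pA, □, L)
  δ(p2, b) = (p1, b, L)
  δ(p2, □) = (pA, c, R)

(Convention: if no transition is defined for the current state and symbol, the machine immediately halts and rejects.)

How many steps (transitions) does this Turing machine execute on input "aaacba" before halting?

Execution trace:
Initial: [p0]aaacba
Step 1: δ(p0, a) = (p1, □, R) → □[p1]aacba
Step 2: δ(p1, a) = (p2, b, R) → □b[p2]acba
Step 3: δ(p2, a) = (pA, □, L) → □[pA]b□cba

The machine reaches the accept state pA and halts.

The machine executed 3 steps before halting.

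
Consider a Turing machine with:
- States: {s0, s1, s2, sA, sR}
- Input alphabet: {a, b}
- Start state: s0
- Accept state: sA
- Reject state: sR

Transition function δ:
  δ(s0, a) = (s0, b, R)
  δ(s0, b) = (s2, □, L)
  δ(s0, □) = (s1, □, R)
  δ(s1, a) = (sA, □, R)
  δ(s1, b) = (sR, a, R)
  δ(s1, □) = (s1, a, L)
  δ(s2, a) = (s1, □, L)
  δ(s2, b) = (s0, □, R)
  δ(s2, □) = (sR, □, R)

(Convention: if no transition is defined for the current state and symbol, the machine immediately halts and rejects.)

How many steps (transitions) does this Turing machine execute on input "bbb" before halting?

Execution trace:
Initial: [s0]bbb
Step 1: δ(s0, b) = (s2, □, L) → [s2]□□bb
Step 2: δ(s2, □) = (sR, □, R) → □[sR]□bb

The machine reaches the reject state sR and halts.

The machine executed 2 steps before halting.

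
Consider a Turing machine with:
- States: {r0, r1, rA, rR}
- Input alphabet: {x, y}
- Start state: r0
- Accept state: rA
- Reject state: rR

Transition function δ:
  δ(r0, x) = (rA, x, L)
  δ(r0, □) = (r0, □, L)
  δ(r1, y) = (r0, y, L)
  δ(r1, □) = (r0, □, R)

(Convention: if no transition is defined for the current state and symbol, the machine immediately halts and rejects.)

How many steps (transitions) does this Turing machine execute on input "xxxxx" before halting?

Execution trace:
Initial: [r0]xxxxx
Step 1: δ(r0, x) = (rA, x, L) → [rA]□xxxxx

The machine reaches the accept state rA and halts.

The machine executed 1 step before halting.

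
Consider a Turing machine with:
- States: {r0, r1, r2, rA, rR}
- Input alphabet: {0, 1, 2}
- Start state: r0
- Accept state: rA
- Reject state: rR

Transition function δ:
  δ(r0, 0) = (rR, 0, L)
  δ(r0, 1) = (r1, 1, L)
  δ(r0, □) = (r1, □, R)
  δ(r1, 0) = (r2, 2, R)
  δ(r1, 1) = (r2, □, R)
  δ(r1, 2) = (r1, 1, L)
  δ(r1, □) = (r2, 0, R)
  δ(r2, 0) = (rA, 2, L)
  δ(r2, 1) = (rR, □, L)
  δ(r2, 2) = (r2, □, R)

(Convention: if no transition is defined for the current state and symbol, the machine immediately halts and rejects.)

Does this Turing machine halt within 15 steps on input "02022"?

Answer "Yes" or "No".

Execution trace:
Initial: [r0]02022
Step 1: δ(r0, 0) = (rR, 0, L) → [rR]□02022

The machine reaches the reject state rR and halts.
The machine halted after 1 step (within the 15-step bound).

Answer: Yes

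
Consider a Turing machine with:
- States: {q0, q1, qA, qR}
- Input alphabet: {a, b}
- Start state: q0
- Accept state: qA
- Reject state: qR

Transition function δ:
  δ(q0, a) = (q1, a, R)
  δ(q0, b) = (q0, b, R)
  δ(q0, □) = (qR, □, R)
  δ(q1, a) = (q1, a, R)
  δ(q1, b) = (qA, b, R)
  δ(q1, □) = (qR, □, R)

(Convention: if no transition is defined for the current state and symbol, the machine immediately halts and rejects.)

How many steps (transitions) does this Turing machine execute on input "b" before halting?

Execution trace:
Initial: [q0]b
Step 1: δ(q0, b) = (q0, b, R) → b[q0]□
Step 2: δ(q0, □) = (qR, □, R) → b□[qR]□

The machine reaches the reject state qR and halts.

The machine executed 2 steps before halting.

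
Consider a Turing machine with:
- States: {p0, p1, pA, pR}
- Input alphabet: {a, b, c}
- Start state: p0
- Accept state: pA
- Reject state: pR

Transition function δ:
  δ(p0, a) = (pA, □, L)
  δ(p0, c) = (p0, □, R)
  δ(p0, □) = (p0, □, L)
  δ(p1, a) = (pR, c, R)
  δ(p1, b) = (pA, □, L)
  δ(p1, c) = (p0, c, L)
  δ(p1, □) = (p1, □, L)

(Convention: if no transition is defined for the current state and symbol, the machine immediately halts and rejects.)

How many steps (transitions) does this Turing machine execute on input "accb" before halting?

Execution trace:
Initial: [p0]accb
Step 1: δ(p0, a) = (pA, □, L) → [pA]□□ccb

The machine reaches the accept state pA and halts.

The machine executed 1 step before halting.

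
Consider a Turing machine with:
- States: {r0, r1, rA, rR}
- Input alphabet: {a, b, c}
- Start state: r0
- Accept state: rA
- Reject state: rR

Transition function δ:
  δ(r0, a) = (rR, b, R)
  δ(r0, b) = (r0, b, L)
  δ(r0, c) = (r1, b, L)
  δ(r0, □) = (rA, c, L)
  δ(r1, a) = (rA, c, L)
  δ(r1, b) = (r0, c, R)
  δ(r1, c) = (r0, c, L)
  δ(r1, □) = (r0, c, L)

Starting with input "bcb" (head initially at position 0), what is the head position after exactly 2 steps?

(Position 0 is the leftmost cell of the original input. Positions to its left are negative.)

Execution trace (head position shown):
Step 0: [r0]bcb  (head at position 0)
Step 1: move left → [r0]□bcb  (head at position -1)
Step 2: move left → [rA]□cbcb  (head at position -2)

After 2 steps, the head is at position -2.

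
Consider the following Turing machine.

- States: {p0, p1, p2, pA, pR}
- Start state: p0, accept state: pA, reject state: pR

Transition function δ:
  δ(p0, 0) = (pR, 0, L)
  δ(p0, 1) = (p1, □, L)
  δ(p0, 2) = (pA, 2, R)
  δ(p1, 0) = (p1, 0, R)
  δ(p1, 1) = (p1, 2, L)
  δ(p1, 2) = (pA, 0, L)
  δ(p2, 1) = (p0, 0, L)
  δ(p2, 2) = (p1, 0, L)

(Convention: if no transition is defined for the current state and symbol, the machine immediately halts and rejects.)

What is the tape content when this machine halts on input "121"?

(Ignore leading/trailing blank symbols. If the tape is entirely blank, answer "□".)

Execution trace:
Initial: [p0]121
Step 1: δ(p0, 1) = (p1, □, L) → [p1]□□21

No transition is defined for δ(p1, □). By convention the machine halts and rejects.

Final tape (ignoring leading/trailing blanks): 21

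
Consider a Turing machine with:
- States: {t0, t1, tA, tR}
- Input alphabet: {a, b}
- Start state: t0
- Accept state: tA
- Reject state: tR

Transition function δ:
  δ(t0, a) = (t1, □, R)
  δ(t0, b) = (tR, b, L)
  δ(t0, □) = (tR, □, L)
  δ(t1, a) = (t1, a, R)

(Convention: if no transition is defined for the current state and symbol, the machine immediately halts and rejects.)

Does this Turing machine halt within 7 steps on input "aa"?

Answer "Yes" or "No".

Execution trace:
Initial: [t0]aa
Step 1: δ(t0, a) = (t1, □, R) → □[t1]a
Step 2: δ(t1, a) = (t1, a, R) → □a[t1]□

No transition is defined for δ(t1, □). By convention the machine halts and rejects.
The machine halted after 2 steps (within the 7-step bound).

Answer: Yes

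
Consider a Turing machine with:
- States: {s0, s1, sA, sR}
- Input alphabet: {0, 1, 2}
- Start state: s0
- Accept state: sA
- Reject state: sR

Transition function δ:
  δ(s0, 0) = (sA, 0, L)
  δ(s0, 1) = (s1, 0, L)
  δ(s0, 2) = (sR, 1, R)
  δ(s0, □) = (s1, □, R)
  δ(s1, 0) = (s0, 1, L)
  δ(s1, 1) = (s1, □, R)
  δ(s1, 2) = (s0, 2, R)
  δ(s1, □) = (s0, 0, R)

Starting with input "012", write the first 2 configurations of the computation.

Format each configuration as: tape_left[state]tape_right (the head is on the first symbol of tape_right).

Transitions applied:
Step 1: δ(s0, 0) = (sA, 0, L)

The first 2 configurations are:
[s0]012 ⊢ [sA]□012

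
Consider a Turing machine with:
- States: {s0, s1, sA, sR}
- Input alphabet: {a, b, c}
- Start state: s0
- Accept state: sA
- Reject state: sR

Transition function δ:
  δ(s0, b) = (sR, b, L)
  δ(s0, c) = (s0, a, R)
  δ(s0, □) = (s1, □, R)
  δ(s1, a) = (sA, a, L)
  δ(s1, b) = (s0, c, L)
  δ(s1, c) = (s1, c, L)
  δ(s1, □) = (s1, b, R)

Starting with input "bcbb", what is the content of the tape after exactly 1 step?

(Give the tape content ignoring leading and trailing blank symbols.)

Execution trace:
Initial: [s0]bcbb
Step 1: δ(s0, b) = (sR, b, L) → [sR]□bcbb

The machine reaches the reject state sR and halts.

After 1 step, the tape (ignoring leading/trailing blanks) is: bcbb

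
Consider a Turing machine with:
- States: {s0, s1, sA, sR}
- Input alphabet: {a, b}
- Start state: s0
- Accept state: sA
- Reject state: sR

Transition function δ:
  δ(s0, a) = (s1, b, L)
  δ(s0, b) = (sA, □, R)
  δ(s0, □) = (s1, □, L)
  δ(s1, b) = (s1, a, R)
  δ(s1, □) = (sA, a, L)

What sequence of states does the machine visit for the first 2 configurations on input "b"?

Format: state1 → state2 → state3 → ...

Execution trace:
Initial: [s0]b
Step 1: δ(s0, b) = (sA, □, R) → □[sA]□

The machine reaches the accept state sA and halts.

State sequence: s0 → sA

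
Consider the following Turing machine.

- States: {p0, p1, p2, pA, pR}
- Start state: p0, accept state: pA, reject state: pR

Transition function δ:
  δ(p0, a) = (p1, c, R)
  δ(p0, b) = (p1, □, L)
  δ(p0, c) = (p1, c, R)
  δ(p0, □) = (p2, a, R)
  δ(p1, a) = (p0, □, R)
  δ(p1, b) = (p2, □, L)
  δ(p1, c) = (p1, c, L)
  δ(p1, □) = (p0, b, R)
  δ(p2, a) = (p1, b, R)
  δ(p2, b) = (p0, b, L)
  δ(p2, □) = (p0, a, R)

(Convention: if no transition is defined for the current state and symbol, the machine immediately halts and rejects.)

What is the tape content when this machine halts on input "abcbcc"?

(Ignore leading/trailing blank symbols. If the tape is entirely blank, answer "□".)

Execution trace:
Initial: [p0]abcbcc
Step 1: δ(p0, a) = (p1, c, R) → c[p1]bcbcc
Step 2: δ(p1, b) = (p2, □, L) → [p2]c□cbcc

No transition is defined for δ(p2, c). By convention the machine halts and rejects.

Final tape (ignoring leading/trailing blanks): c□cbcc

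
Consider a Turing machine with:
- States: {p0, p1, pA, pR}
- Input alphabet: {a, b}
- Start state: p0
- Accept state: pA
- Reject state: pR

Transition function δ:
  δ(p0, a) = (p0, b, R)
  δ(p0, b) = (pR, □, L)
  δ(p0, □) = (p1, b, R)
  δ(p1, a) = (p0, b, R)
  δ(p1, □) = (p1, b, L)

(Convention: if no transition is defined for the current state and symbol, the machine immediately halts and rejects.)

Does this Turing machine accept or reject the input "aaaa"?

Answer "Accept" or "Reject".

Execution trace:
Initial: [p0]aaaa
Step 1: δ(p0, a) = (p0, b, R) → b[p0]aaa
Step 2: δ(p0, a) = (p0, b, R) → bb[p0]aa
Step 3: δ(p0, a) = (p0, b, R) → bbb[p0]a
Step 4: δ(p0, a) = (p0, b, R) → bbbb[p0]□
Step 5: δ(p0, □) = (p1, b, R) → bbbbb[p1]□
Step 6: δ(p1, □) = (p1, b, L) → bbbb[p1]bb

No transition is defined for δ(p1, b). By convention the machine halts and rejects.

Answer: Reject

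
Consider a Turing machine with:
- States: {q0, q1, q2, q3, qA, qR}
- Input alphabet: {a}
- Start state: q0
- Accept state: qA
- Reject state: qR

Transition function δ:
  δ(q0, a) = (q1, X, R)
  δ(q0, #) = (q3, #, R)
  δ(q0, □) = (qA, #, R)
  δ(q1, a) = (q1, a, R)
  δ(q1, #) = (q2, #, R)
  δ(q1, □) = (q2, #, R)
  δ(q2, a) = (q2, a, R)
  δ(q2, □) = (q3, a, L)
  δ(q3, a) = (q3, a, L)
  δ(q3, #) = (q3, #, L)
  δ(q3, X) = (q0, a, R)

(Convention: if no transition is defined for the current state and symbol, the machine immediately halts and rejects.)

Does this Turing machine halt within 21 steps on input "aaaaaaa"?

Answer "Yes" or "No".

Execution trace:
Initial: [q0]aaaaaaa
Step 1: δ(q0, a) = (q1, X, R) → X[q1]aaaaaa
Step 2: δ(q1, a) = (q1, a, R) → Xa[q1]aaaaa
Step 3: δ(q1, a) = (q1, a, R) → Xaa[q1]aaaa
Step 4: δ(q1, a) = (q1, a, R) → Xaaa[q1]aaa
Step 5: δ(q1, a) = (q1, a, R) → Xaaaa[q1]aa
Step 6: δ(q1, a) = (q1, a, R) → Xaaaaa[q1]a
Step 7: δ(q1, a) = (q1, a, R) → Xaaaaaa[q1]□
Step 8: δ(q1, □) = (q2, #, R) → Xaaaaaa#[q2]□
Step 9: δ(q2, □) = (q3, a, L) → Xaaaaaa[q3]#a
Step 10: δ(q3, #) = (q3, #, L) → Xaaaaa[q3]a#a
Step 11: δ(q3, a) = (q3, a, L) → Xaaaa[q3]aa#a
Step 12: δ(q3, a) = (q3, a, L) → Xaaa[q3]aaa#a
Step 13: δ(q3, a) = (q3, a, L) → Xaa[q3]aaaa#a
Step 14: δ(q3, a) = (q3, a, L) → Xa[q3]aaaaa#a
Step 15: δ(q3, a) = (q3, a, L) → X[q3]aaaaaa#a
Step 16: δ(q3, a) = (q3, a, L) → [q3]Xaaaaaa#a
Step 17: δ(q3, X) = (q0, a, R) → a[q0]aaaaaa#a
Step 18: δ(q0, a) = (q1, X, R) → aX[q1]aaaaa#a
Step 19: δ(q1, a) = (q1, a, R) → aXa[q1]aaaa#a
Step 20: δ(q1, a) = (q1, a, R) → aXaa[q1]aaa#a
Step 21: δ(q1, a) = (q1, a, R) → aXaaa[q1]aa#a

The machine has not reached a halting state after 21 steps.
The machine did not halt within the 21-step bound.

Answer: No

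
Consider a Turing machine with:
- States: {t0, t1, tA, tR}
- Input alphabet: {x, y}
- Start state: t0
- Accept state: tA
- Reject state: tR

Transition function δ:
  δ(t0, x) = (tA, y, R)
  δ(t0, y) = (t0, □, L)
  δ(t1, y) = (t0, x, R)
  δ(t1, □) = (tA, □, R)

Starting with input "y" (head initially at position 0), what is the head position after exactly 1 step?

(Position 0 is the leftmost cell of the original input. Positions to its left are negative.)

Execution trace (head position shown):
Step 0: [t0]y  (head at position 0)
Step 1: move left → [t0]□□  (head at position -1)

After 1 step, the head is at position -1.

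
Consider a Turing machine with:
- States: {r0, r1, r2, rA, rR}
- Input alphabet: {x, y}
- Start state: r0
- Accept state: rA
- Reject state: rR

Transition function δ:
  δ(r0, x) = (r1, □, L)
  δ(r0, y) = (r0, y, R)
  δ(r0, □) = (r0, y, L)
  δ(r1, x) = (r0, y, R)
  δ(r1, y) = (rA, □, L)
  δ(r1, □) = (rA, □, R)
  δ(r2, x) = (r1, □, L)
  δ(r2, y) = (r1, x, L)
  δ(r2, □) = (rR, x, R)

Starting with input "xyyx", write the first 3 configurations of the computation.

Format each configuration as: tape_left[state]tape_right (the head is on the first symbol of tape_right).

Transitions applied:
Step 1: δ(r0, x) = (r1, □, L)
Step 2: δ(r1, □) = (rA, □, R)

The first 3 configurations are:
[r0]xyyx ⊢ [r1]□□yyx ⊢ □[rA]□yyx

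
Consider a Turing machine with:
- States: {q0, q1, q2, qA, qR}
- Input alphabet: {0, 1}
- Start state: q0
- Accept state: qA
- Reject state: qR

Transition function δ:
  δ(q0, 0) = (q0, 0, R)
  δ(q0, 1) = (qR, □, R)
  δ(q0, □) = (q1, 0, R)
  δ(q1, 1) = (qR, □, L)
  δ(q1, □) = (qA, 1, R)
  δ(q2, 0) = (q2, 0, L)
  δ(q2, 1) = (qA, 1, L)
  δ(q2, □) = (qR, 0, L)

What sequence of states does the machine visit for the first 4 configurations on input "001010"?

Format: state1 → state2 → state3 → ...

Execution trace:
Initial: [q0]001010
Step 1: δ(q0, 0) = (q0, 0, R) → 0[q0]01010
Step 2: δ(q0, 0) = (q0, 0, R) → 00[q0]1010
Step 3: δ(q0, 1) = (qR, □, R) → 00□[qR]010

The machine reaches the reject state qR and halts.

State sequence: q0 → q0 → q0 → qR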